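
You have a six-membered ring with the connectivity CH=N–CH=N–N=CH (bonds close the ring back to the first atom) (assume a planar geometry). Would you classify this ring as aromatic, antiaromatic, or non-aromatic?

The p orbitals form a continuous loop: every atom in a ring double bond is sp² and brings one electron to the p orbital; each =N– nitrogen is pyridine-type (lone pair in the sp² plane, one electron in the p orbital). The ring is fully conjugated.
Tallying contributions gives 3 × 2 = 6 from the 3 double-bond units.
With 6 π electrons (n = 1), the Hückel 4n+2 condition holds.

Aromatic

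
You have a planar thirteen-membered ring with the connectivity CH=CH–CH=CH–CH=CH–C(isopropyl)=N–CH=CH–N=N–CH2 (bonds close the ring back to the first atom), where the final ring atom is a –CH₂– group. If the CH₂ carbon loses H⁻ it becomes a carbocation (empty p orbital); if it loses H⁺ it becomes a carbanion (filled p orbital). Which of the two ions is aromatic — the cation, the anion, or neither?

Both ions have a continuous loop of p orbitals — each ring atom is sp².
Cation: 6 × 2 + 0 = 12 π electrons → 4(3), antiaromatic.
Anion: 6 × 2 + 2 = 14 π electrons → 4(3)+2, aromatic.

The anion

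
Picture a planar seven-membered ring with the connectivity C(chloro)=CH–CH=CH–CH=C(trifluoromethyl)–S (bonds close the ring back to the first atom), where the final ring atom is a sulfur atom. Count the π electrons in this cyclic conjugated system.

8

Check conjugation: each doubly-bonded ring atom is sp² with one p-orbital electron; the sulfur donates one lone pair from its p orbital — every position has a p orbital, so the cyclic π system is continuous.
Adding the contributions, 3 × 2 = 6 from the double-bond units + 2 from the S atom = 8.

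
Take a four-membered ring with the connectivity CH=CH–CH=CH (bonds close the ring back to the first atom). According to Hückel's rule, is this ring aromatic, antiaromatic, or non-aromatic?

The p orbitals form a continuous loop: each doubly-bonded ring atom is sp² with one p-orbital electron. The ring is fully conjugated.
π-electron count: 2 × 2 = 4 from the 2 double-bond units.
With 4 = 4·1 π electrons, Hückel's rule classifies the planar ring as antiaromatic.

Antiaromatic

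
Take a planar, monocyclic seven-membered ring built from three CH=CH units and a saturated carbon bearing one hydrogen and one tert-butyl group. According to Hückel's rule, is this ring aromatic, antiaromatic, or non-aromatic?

Because that saturated carbon is sp³ and has no p orbital in the ring π system at the CH(tert-butyl) position, the π system cannot extend all the way around the ring.
Broken conjugation rules out both aromaticity and antiaromaticity.

Non-aromatic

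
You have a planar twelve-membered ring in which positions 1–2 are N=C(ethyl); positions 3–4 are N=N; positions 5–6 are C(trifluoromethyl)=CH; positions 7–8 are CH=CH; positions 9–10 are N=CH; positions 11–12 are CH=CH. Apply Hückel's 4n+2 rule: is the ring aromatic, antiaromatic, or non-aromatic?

Check conjugation: every atom in a ring double bond is sp² and brings one electron to the p orbital; each sp² =N– keeps its lone pair in-plane and puts one electron into the π system — every position has a p orbital, so the cyclic π system is continuous.
Counting π electrons: 6 × 2 = 12 from the 6 double-bond units.
With 12 = 4·3 π electrons, Hückel's rule classifies the planar ring as antiaromatic.

Antiaromatic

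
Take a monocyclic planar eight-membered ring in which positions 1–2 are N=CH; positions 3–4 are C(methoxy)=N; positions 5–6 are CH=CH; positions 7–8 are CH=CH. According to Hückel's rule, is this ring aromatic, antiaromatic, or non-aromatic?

Antiaromatic

Every ring atom contributes a p orbital perpendicular to the ring (each doubly-bonded ring atom is sp² with one p-orbital electron; each =N– nitrogen is pyridine-type (lone pair in the sp² plane, one electron in the p orbital)), so the π system is cyclic and fully conjugated.
Adding the contributions, 4 × 2 = 8 from the 4 double-bond units.
With 8 = 4·2 π electrons, Hückel's rule classifies the planar ring as antiaromatic.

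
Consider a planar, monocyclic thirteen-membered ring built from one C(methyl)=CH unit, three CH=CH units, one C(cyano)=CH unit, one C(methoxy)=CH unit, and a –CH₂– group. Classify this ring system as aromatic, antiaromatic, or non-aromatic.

Non-aromatic

At the CH2 position, the tetrahedral CH₂ carbon is sp³ and has no p orbital in the ring π system; the ring's p-orbital overlap is broken there.
Hückel's rule only applies to fully conjugated rings, so this one is simply non-aromatic.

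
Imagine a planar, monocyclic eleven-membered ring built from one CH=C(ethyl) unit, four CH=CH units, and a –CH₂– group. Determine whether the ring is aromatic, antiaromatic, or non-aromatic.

Non-aromatic

The CH2 carbon is saturated: the tetrahedral CH₂ carbon is sp³ and has no p orbital in the ring π system. Conjugation is not continuous around the ring.
Without a continuous loop of overlapping p orbitals the Hückel electron count never comes into play.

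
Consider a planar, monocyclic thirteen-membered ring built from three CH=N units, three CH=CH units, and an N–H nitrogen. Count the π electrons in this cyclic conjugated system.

14

The p orbitals form a continuous loop: each doubly-bonded ring atom is sp² with one p-orbital electron; each =N– nitrogen is pyridine-type (lone pair in the sp² plane, one electron in the p orbital); the pyrrole-type nitrogen donates its lone pair from the p orbital. The ring is fully conjugated.
Counting π electrons: 6 × 2 = 12 from the double-bond units + 2 from the NH atom = 14.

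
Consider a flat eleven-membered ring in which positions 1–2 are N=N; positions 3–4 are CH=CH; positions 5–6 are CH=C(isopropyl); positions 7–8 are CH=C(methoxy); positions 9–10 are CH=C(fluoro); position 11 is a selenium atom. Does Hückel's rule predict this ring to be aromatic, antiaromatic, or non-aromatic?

The p orbitals form a continuous loop: the double-bond atoms are sp², each contributing one p electron; each sp² =N– keeps its lone pair in-plane and puts one electron into the π system; the selenium donates one lone pair from its p orbital. The ring is fully conjugated.
Adding the contributions, 5 × 2 = 10 from the double-bond units + 2 from the Se atom = 12.
With 12 = 4·3 π electrons, Hückel's rule classifies the planar ring as antiaromatic.

Antiaromatic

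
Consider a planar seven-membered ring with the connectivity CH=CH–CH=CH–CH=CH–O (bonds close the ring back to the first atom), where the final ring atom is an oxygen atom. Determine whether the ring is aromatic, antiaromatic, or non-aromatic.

The p orbitals form a continuous loop: the double-bond atoms are sp², each contributing one p electron; the oxygen donates one lone pair from its p orbital. The ring is fully conjugated.
Tallying contributions gives 3 × 2 = 6 from the double-bond units + 2 from the O atom = 8.
A 4n π count (8, n = 2) in a planar conjugated ring means antiaromatic.

Antiaromatic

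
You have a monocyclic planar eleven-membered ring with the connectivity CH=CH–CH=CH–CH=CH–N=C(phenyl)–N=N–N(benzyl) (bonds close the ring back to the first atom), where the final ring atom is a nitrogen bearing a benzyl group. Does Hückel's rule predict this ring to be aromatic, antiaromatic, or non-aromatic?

Every ring atom contributes a p orbital perpendicular to the ring (every atom in a ring double bond is sp² and brings one electron to the p orbital; the doubly-bonded nitrogens are pyridine-type — their lone pairs lie in the ring plane, leaving one electron in the p orbital; the pyrrole-type nitrogen donates its lone pair from the p orbital), so the π system is cyclic and fully conjugated.
Adding the contributions, 5 × 2 = 10 from the double-bond units + 2 from the N(benzyl) atom = 12.
12 is a 4n count (n = 3), so the planar conjugated ring is antiaromatic.

Antiaromatic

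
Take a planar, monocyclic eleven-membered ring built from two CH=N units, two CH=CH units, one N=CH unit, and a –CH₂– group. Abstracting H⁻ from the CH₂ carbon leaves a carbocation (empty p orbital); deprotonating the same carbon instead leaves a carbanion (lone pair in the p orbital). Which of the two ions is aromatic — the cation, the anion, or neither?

In either ion the ring is fully conjugated: every atom, including the new sp² carbon, supplies a p orbital.
Cation: 5 × 2 + 0 = 10 π electrons → 4(2)+2, aromatic.
Anion: 5 × 2 + 2 = 12 π electrons → 4(3), antiaromatic.

The cation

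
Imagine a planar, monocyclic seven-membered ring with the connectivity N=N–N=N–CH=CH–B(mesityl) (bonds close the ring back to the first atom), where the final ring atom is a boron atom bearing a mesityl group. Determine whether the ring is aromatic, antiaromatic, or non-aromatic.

Check conjugation: each doubly-bonded ring atom is sp² with one p-orbital electron; the doubly-bonded nitrogens are pyridine-type — their lone pairs lie in the ring plane, leaving one electron in the p orbital; the boron has an empty p orbital — every position has a p orbital, so the cyclic π system is continuous.
Counting π electrons: 3 × 2 = 6 from the double-bond units + 0 from the B(mesityl) atom = 6.
That gives a 4n+2 count (6, n = 1).

Aromatic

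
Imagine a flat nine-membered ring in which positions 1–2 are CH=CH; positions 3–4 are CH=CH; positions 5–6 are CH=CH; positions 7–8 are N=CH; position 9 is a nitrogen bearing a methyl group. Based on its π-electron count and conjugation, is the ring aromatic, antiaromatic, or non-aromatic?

Check conjugation: every atom in a ring double bond is sp² and brings one electron to the p orbital; the doubly-bonded nitrogens are pyridine-type — their lone pairs lie in the ring plane, leaving one electron in the p orbital; the pyrrole-type nitrogen donates its lone pair from the p orbital — every position has a p orbital, so the cyclic π system is continuous.
Counting π electrons: 4 × 2 = 8 from the double-bond units + 2 from the N(methyl) atom = 10.
With 10 π electrons (n = 2), the Hückel 4n+2 condition holds.

Aromatic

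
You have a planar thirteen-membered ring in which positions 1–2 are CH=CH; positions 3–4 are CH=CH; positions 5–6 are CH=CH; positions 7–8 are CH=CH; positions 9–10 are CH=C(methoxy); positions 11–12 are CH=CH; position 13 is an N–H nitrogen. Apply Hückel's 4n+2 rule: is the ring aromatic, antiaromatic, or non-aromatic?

Every ring atom contributes a p orbital perpendicular to the ring (every atom in a ring double bond is sp² and brings one electron to the p orbital; the pyrrole-type nitrogen donates its lone pair from the p orbital), so the π system is cyclic and fully conjugated.
π-electron count: 6 × 2 = 12 from the double-bond units + 2 from the NH atom = 14.
That gives a 4n+2 count (14, n = 3).

Aromatic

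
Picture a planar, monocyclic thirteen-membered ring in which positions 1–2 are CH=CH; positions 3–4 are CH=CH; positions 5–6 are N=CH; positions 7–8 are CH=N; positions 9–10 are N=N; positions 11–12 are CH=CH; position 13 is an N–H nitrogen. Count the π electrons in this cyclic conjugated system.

14

All ring atoms are sp² and supply a p orbital to the ring (each doubly-bonded ring atom is sp² with one p-orbital electron; the doubly-bonded nitrogens are pyridine-type — their lone pairs lie in the ring plane, leaving one electron in the p orbital; the pyrrole-type nitrogen donates its lone pair from the p orbital); the conjugation is uninterrupted.
Adding the contributions, 6 × 2 = 12 from the double-bond units + 2 from the NH atom = 14.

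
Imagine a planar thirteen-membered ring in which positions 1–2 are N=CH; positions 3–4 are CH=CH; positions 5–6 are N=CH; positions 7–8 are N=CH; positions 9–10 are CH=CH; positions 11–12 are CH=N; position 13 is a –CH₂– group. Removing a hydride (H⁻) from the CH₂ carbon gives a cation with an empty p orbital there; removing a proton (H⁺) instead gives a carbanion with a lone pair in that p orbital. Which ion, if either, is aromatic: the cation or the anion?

The anion

Once that carbon is sp², every ring atom has a p orbital and both ions are fully conjugated.
Cation: 6 × 2 + 0 = 12 π electrons → 4(3), antiaromatic.
Anion: 6 × 2 + 2 = 14 π electrons → 4(3)+2, aromatic.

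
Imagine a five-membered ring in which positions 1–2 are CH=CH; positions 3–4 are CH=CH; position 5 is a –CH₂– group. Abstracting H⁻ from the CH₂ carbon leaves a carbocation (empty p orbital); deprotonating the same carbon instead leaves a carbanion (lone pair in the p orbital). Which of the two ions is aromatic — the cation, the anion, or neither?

In both ions every ring atom is sp² and contributes a p orbital, so both rings are fully conjugated.
Cation: 2 × 2 + 0 = 4 π electrons → 4(1), antiaromatic.
Anion: 2 × 2 + 2 = 6 π electrons → 4(1)+2, aromatic.

The anion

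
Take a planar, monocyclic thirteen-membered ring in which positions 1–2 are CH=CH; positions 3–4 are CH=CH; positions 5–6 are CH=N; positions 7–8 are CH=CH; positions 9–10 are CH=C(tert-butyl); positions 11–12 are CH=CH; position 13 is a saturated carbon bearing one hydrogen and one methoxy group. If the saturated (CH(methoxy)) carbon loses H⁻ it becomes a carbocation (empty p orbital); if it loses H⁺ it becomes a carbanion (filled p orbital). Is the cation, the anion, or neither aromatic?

The anion

In either ion the ring is fully conjugated: every atom, including the new sp² carbon, supplies a p orbital.
Cation: 6 × 2 + 0 = 12 π electrons → 4(3), antiaromatic.
Anion: 6 × 2 + 2 = 14 π electrons → 4(3)+2, aromatic.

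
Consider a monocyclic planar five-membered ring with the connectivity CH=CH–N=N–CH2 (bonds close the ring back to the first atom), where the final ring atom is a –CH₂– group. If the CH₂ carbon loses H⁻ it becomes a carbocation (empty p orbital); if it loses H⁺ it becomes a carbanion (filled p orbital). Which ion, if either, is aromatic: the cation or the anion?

Once that carbon is sp², every ring atom has a p orbital and both ions are fully conjugated.
Cation: 2 × 2 + 0 = 4 π electrons → 4(1), antiaromatic.
Anion: 2 × 2 + 2 = 6 π electrons → 4(1)+2, aromatic.

The anion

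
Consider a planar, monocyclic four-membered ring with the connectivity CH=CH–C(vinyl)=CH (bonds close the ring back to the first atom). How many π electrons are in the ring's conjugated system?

4

The p orbitals form a continuous loop: every atom in a ring double bond is sp² and brings one electron to the p orbital. The ring is fully conjugated.
Tallying contributions gives 2 × 2 = 4 from the 2 double-bond units.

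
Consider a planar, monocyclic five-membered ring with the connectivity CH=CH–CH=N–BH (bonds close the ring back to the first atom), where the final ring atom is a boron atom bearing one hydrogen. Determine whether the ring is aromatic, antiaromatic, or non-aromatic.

Antiaromatic

The p orbitals form a continuous loop: every atom in a ring double bond is sp² and brings one electron to the p orbital; the doubly-bonded nitrogens are pyridine-type — their lone pairs lie in the ring plane, leaving one electron in the p orbital; the boron has an empty p orbital. The ring is fully conjugated.
Counting π electrons: 2 × 2 = 4 from the double-bond units + 0 from the BH atom = 4.
4 = 4(1); a planar, fully conjugated 4n system is antiaromatic.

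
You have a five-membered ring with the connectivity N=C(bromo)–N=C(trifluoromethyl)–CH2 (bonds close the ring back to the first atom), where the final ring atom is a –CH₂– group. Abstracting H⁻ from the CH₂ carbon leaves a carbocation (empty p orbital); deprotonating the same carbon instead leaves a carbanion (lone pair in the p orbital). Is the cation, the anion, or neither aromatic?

The anion

In both ions every ring atom is sp² and contributes a p orbital, so both rings are fully conjugated.
Cation: 2 × 2 + 0 = 4 π electrons → 4(1), antiaromatic.
Anion: 2 × 2 + 2 = 6 π electrons → 4(1)+2, aromatic.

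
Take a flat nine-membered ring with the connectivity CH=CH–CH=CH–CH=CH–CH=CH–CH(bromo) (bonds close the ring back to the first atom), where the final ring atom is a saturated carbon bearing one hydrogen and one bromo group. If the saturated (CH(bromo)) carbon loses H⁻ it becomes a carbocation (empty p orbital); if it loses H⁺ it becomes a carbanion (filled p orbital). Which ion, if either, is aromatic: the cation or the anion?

Once that carbon is sp², every ring atom has a p orbital and both ions are fully conjugated.
Cation: 4 × 2 + 0 = 8 π electrons → 4(2), antiaromatic.
Anion: 4 × 2 + 2 = 10 π electrons → 4(2)+2, aromatic.

The anion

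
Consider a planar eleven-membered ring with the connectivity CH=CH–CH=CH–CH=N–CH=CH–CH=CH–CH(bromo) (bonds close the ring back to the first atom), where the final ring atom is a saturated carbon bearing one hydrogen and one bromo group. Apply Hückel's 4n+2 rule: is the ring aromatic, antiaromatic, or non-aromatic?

At the CH(bromo) position, that saturated carbon is sp³ and has no p orbital in the ring π system; the ring's p-orbital overlap is broken there.
Hückel's rule only applies to fully conjugated rings, so this one is simply non-aromatic.

Non-aromatic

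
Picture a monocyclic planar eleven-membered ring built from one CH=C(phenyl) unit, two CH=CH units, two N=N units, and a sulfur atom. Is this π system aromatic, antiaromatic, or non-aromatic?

Antiaromatic

All ring atoms are sp² and supply a p orbital to the ring (the double-bond atoms are sp², each contributing one p electron; each sp² =N– keeps its lone pair in-plane and puts one electron into the π system; the sulfur donates one lone pair from its p orbital); the conjugation is uninterrupted.
Counting π electrons: 5 × 2 = 10 from the double-bond units + 2 from the S atom = 12.
12 = 4(3); a planar, fully conjugated 4n system is antiaromatic.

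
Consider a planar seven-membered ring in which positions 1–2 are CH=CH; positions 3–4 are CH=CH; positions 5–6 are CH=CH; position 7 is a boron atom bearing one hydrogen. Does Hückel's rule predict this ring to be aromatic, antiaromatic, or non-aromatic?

All ring atoms are sp² and supply a p orbital to the ring (every atom in a ring double bond is sp² and brings one electron to the p orbital; the boron has an empty p orbital); the conjugation is uninterrupted.
Tallying contributions gives 3 × 2 = 6 from the double-bond units + 0 from the BH atom = 6.
Since 6 = 4·1 + 2, the ring meets the 4n+2 criterion.

Aromatic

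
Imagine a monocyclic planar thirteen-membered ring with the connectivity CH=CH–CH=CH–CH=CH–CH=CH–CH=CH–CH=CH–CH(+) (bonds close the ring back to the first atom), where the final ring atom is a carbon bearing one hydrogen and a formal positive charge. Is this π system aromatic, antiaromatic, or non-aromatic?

Antiaromatic

All ring atoms are sp² and supply a p orbital to the ring (every atom in a ring double bond is sp² and brings one electron to the p orbital; the carbocation has an empty p orbital); the conjugation is uninterrupted.
Tallying contributions gives 6 × 2 = 12 from the double-bond units + 0 from the CH(+) atom = 12.
12 = 4(3); a planar, fully conjugated 4n system is antiaromatic.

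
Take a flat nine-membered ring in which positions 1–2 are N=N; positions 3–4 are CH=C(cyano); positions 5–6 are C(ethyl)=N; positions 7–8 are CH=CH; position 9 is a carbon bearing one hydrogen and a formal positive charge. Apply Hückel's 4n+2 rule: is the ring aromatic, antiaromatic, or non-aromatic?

The p orbitals form a continuous loop: the double-bond atoms are sp², each contributing one p electron; the doubly-bonded nitrogens are pyridine-type — their lone pairs lie in the ring plane, leaving one electron in the p orbital; the carbocation has an empty p orbital. The ring is fully conjugated.
Adding the contributions, 4 × 2 = 8 from the double-bond units + 0 from the CH(+) atom = 8.
A 4n π count (8, n = 2) in a planar conjugated ring means antiaromatic.

Antiaromatic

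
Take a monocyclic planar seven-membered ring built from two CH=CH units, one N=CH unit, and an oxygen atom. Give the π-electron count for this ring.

8

All ring atoms are sp² and supply a p orbital to the ring (the double-bond atoms are sp², each contributing one p electron; each sp² =N– keeps its lone pair in-plane and puts one electron into the π system; the oxygen donates one lone pair from its p orbital); the conjugation is uninterrupted.
Adding the contributions, 3 × 2 = 6 from the double-bond units + 2 from the O atom = 8.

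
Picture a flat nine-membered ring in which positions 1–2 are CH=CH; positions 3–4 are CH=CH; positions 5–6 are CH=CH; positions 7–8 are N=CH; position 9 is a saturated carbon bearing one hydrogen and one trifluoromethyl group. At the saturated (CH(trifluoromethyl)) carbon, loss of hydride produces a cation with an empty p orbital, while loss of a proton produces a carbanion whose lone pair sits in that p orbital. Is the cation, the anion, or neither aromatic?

Both ions have a continuous loop of p orbitals — each ring atom is sp².
Cation: 4 × 2 + 0 = 8 π electrons → 4(2), antiaromatic.
Anion: 4 × 2 + 2 = 10 π electrons → 4(2)+2, aromatic.

The anion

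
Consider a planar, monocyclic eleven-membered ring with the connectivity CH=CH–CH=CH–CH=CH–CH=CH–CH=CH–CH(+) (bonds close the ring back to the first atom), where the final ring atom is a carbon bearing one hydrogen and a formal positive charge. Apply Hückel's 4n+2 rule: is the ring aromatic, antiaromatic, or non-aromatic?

Aromatic

The p orbitals form a continuous loop: each doubly-bonded ring atom is sp² with one p-orbital electron; the carbocation has an empty p orbital. The ring is fully conjugated.
Adding the contributions, 5 × 2 = 10 from the double-bond units + 0 from the CH(+) atom = 10.
10 = 4(2) + 2, which satisfies Hückel's 4n+2 rule.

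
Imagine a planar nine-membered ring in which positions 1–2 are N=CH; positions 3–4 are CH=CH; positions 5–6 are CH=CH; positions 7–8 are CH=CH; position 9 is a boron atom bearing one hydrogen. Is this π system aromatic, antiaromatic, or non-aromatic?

Antiaromatic

Check conjugation: every atom in a ring double bond is sp² and brings one electron to the p orbital; the doubly-bonded nitrogens are pyridine-type — their lone pairs lie in the ring plane, leaving one electron in the p orbital; the boron has an empty p orbital — every position has a p orbital, so the cyclic π system is continuous.
Counting π electrons: 4 × 2 = 8 from the double-bond units + 0 from the BH atom = 8.
A 4n π count (8, n = 2) in a planar conjugated ring means antiaromatic.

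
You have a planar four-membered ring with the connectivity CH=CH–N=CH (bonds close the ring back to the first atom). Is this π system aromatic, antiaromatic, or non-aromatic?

All ring atoms are sp² and supply a p orbital to the ring (the double-bond atoms are sp², each contributing one p electron; each =N– nitrogen is pyridine-type (lone pair in the sp² plane, one electron in the p orbital)); the conjugation is uninterrupted.
Tallying contributions gives 2 × 2 = 4 from the 2 double-bond units.
A 4n π count (4, n = 1) in a planar conjugated ring means antiaromatic.

Antiaromatic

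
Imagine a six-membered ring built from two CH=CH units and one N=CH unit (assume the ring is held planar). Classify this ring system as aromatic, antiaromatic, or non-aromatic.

The p orbitals form a continuous loop: each doubly-bonded ring atom is sp² with one p-orbital electron; each =N– nitrogen is pyridine-type (lone pair in the sp² plane, one electron in the p orbital). The ring is fully conjugated.
π-electron count: 3 × 2 = 6 from the 3 double-bond units.
With 6 π electrons (n = 1), the Hückel 4n+2 condition holds.

Aromatic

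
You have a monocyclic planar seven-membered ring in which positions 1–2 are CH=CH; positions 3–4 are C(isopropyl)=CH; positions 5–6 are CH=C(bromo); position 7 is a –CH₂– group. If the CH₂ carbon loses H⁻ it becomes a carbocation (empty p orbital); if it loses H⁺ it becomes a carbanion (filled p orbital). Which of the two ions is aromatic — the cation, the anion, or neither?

In both ions every ring atom is sp² and contributes a p orbital, so both rings are fully conjugated.
Cation: 3 × 2 + 0 = 6 π electrons → 4(1)+2, aromatic.
Anion: 3 × 2 + 2 = 8 π electrons → 4(2), antiaromatic.

The cation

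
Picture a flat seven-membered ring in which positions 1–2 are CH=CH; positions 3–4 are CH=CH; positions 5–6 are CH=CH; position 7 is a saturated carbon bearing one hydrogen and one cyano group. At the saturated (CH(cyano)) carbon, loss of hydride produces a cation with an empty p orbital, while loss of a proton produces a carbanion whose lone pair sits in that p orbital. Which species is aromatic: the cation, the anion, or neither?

In either ion the ring is fully conjugated: every atom, including the new sp² carbon, supplies a p orbital.
Cation: 3 × 2 + 0 = 6 π electrons → 4(1)+2, aromatic.
Anion: 3 × 2 + 2 = 8 π electrons → 4(2), antiaromatic.

The cation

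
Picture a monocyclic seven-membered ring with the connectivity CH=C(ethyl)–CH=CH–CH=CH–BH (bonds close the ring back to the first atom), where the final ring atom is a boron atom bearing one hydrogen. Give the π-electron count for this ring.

6

Check conjugation: the double-bond atoms are sp², each contributing one p electron; the boron has an empty p orbital — every position has a p orbital, so the cyclic π system is continuous.
Counting π electrons: 3 × 2 = 6 from the double-bond units + 0 from the BH atom = 6.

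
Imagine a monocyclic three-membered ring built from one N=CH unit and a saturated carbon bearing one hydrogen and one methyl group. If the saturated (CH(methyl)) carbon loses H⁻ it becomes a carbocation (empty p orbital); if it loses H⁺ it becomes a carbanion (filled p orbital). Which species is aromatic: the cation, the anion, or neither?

In either ion the ring is fully conjugated: every atom, including the new sp² carbon, supplies a p orbital.
Cation: 1 × 2 + 0 = 2 π electrons → 4(0)+2, aromatic.
Anion: 1 × 2 + 2 = 4 π electrons → 4(1), antiaromatic.

The cation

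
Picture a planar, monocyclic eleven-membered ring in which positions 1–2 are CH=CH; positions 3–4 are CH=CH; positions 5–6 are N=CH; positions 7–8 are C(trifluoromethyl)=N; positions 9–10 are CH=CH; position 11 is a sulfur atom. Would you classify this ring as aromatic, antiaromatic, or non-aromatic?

Antiaromatic

Every ring atom contributes a p orbital perpendicular to the ring (the double-bond atoms are sp², each contributing one p electron; each =N– nitrogen is pyridine-type (lone pair in the sp² plane, one electron in the p orbital); the sulfur donates one lone pair from its p orbital), so the π system is cyclic and fully conjugated.
π-electron count: 5 × 2 = 10 from the double-bond units + 2 from the S atom = 12.
With 12 = 4·3 π electrons, Hückel's rule classifies the planar ring as antiaromatic.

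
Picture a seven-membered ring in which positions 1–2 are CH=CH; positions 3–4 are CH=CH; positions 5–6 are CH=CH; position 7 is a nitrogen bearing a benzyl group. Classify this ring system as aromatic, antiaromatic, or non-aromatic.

Every ring atom contributes a p orbital perpendicular to the ring (every atom in a ring double bond is sp² and brings one electron to the p orbital; the pyrrole-type nitrogen donates its lone pair from the p orbital), so the π system is cyclic and fully conjugated.
Counting π electrons: 3 × 2 = 6 from the double-bond units + 2 from the N(benzyl) atom = 8.
8 = 4(2); a planar, fully conjugated 4n system is antiaromatic.

Antiaromatic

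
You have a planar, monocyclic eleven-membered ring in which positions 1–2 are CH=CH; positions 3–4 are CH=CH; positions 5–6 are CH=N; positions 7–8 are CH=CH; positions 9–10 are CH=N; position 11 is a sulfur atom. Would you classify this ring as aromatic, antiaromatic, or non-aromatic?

Antiaromatic

All ring atoms are sp² and supply a p orbital to the ring (every atom in a ring double bond is sp² and brings one electron to the p orbital; the doubly-bonded nitrogens are pyridine-type — their lone pairs lie in the ring plane, leaving one electron in the p orbital; the sulfur donates one lone pair from its p orbital); the conjugation is uninterrupted.
Counting π electrons: 5 × 2 = 10 from the double-bond units + 2 from the S atom = 12.
With 12 = 4·3 π electrons, Hückel's rule classifies the planar ring as antiaromatic.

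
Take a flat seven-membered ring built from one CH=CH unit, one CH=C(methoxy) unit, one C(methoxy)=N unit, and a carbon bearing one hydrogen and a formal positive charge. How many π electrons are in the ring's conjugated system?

The p orbitals form a continuous loop: the double-bond atoms are sp², each contributing one p electron; the doubly-bonded nitrogens are pyridine-type — their lone pairs lie in the ring plane, leaving one electron in the p orbital; the carbocation has an empty p orbital. The ring is fully conjugated.
π-electron count: 3 × 2 = 6 from the double-bond units + 0 from the CH(+) atom = 6.

6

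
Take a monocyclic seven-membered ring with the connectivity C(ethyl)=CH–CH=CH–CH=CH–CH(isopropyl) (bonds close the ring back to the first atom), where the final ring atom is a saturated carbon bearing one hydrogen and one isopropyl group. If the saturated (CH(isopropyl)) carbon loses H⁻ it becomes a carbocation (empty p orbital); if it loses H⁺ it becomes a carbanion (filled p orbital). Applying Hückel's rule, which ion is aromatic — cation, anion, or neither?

The cation

In either ion the ring is fully conjugated: every atom, including the new sp² carbon, supplies a p orbital.
Cation: 3 × 2 + 0 = 6 π electrons → 4(1)+2, aromatic.
Anion: 3 × 2 + 2 = 8 π electrons → 4(2), antiaromatic.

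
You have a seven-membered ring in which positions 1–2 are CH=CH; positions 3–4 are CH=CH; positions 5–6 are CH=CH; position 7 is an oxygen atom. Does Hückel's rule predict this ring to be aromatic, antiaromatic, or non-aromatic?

Antiaromatic

Every ring atom contributes a p orbital perpendicular to the ring (every atom in a ring double bond is sp² and brings one electron to the p orbital; the oxygen donates one lone pair from its p orbital), so the π system is cyclic and fully conjugated.
Tallying contributions gives 3 × 2 = 6 from the double-bond units + 2 from the O atom = 8.
A 4n π count (8, n = 2) in a planar conjugated ring means antiaromatic.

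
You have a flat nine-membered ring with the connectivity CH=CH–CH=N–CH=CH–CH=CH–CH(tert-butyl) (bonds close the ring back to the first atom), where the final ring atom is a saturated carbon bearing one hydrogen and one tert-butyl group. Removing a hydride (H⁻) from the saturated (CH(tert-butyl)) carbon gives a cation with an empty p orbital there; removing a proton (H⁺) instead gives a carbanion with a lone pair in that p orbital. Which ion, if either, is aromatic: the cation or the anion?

Both ions have a continuous loop of p orbitals — each ring atom is sp².
Cation: 4 × 2 + 0 = 8 π electrons → 4(2), antiaromatic.
Anion: 4 × 2 + 2 = 10 π electrons → 4(2)+2, aromatic.

The anion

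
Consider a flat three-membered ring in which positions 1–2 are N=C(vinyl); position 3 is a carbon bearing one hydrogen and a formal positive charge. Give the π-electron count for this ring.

Check conjugation: each doubly-bonded ring atom is sp² with one p-orbital electron; each sp² =N– keeps its lone pair in-plane and puts one electron into the π system; the carbocation has an empty p orbital — every position has a p orbital, so the cyclic π system is continuous.
π-electron count: 1 × 2 = 2 from the double-bond unit + 0 from the CH(+) atom = 2.

2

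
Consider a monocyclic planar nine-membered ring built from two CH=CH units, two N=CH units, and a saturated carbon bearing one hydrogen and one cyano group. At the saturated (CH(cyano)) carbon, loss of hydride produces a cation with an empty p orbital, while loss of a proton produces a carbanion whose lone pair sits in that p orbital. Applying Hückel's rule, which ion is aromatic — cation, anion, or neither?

In both ions every ring atom is sp² and contributes a p orbital, so both rings are fully conjugated.
Cation: 4 × 2 + 0 = 8 π electrons → 4(2), antiaromatic.
Anion: 4 × 2 + 2 = 10 π electrons → 4(2)+2, aromatic.

The anion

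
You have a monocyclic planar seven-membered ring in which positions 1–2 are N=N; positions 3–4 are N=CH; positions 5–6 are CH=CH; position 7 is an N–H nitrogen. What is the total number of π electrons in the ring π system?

Every ring atom contributes a p orbital perpendicular to the ring (every atom in a ring double bond is sp² and brings one electron to the p orbital; each =N– nitrogen is pyridine-type (lone pair in the sp² plane, one electron in the p orbital); the pyrrole-type nitrogen donates its lone pair from the p orbital), so the π system is cyclic and fully conjugated.
π-electron count: 3 × 2 = 6 from the double-bond units + 2 from the NH atom = 8.

8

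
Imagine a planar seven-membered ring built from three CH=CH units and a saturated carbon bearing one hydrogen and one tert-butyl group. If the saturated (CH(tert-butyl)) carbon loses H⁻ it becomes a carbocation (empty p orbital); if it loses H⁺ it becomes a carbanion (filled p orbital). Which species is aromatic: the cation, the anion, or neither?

In both ions every ring atom is sp² and contributes a p orbital, so both rings are fully conjugated.
Cation: 3 × 2 + 0 = 6 π electrons → 4(1)+2, aromatic.
Anion: 3 × 2 + 2 = 8 π electrons → 4(2), antiaromatic.

The cation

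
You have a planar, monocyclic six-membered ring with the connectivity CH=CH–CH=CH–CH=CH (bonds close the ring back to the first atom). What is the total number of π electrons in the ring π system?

Check conjugation: every atom in a ring double bond is sp² and brings one electron to the p orbital — every position has a p orbital, so the cyclic π system is continuous.
Counting π electrons: 3 × 2 = 6 from the 3 double-bond units.
This is benzene.

6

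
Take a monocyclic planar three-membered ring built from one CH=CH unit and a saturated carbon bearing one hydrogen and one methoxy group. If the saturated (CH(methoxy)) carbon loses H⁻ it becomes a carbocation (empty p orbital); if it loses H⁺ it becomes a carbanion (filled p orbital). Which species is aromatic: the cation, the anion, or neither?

Once that carbon is sp², every ring atom has a p orbital and both ions are fully conjugated.
Cation: 1 × 2 + 0 = 2 π electrons → 4(0)+2, aromatic.
Anion: 1 × 2 + 2 = 4 π electrons → 4(1), antiaromatic.

The cation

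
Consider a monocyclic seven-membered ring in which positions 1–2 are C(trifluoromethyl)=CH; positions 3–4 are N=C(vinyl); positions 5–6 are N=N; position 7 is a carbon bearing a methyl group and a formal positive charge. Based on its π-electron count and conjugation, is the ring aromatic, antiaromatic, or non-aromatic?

Aromatic

The p orbitals form a continuous loop: each doubly-bonded ring atom is sp² with one p-orbital electron; each =N– nitrogen is pyridine-type (lone pair in the sp² plane, one electron in the p orbital); the carbocation has an empty p orbital. The ring is fully conjugated.
Counting π electrons: 3 × 2 = 6 from the double-bond units + 0 from the C(methyl)(+) atom = 6.
Since 6 = 4·1 + 2, the ring meets the 4n+2 criterion.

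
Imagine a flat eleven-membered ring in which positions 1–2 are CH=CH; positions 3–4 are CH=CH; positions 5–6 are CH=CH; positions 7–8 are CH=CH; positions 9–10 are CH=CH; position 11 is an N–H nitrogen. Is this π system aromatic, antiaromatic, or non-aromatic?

All ring atoms are sp² and supply a p orbital to the ring (each doubly-bonded ring atom is sp² with one p-orbital electron; the pyrrole-type nitrogen donates its lone pair from the p orbital); the conjugation is uninterrupted.
Counting π electrons: 5 × 2 = 10 from the double-bond units + 2 from the NH atom = 12.
12 is a 4n count (n = 3), so the planar conjugated ring is antiaromatic.

Antiaromatic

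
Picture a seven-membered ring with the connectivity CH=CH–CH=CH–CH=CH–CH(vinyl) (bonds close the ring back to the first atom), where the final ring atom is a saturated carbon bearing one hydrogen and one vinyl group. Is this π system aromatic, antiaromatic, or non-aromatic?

At the CH(vinyl) position, that saturated carbon is sp³ and has no p orbital in the ring π system; the ring's p-orbital overlap is broken there.
Broken conjugation rules out both aromaticity and antiaromaticity.

Non-aromatic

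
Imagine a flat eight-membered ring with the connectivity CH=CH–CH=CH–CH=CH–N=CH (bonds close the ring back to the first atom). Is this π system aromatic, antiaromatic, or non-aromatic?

Antiaromatic

Every ring atom contributes a p orbital perpendicular to the ring (every atom in a ring double bond is sp² and brings one electron to the p orbital; the doubly-bonded nitrogens are pyridine-type — their lone pairs lie in the ring plane, leaving one electron in the p orbital), so the π system is cyclic and fully conjugated.
Counting π electrons: 4 × 2 = 8 from the 4 double-bond units.
8 is a 4n count (n = 2), so the planar conjugated ring is antiaromatic.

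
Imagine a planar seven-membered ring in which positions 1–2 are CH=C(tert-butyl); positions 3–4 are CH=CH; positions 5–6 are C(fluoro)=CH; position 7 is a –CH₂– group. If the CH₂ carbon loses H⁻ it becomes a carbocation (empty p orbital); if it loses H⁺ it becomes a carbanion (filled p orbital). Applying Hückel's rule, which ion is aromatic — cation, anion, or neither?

In either ion the ring is fully conjugated: every atom, including the new sp² carbon, supplies a p orbital.
Cation: 3 × 2 + 0 = 6 π electrons → 4(1)+2, aromatic.
Anion: 3 × 2 + 2 = 8 π electrons → 4(2), antiaromatic.

The cation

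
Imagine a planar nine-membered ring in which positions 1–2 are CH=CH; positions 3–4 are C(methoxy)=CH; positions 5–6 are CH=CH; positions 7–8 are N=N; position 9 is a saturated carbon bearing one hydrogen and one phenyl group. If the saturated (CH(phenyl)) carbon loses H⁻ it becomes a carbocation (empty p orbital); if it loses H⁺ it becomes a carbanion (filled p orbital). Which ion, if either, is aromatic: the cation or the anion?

In both ions every ring atom is sp² and contributes a p orbital, so both rings are fully conjugated.
Cation: 4 × 2 + 0 = 8 π electrons → 4(2), antiaromatic.
Anion: 4 × 2 + 2 = 10 π electrons → 4(2)+2, aromatic.

The anion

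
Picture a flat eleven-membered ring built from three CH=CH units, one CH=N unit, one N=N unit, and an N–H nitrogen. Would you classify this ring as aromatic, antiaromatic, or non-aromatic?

Antiaromatic

Check conjugation: every atom in a ring double bond is sp² and brings one electron to the p orbital; each sp² =N– keeps its lone pair in-plane and puts one electron into the π system; the pyrrole-type nitrogen donates its lone pair from the p orbital — every position has a p orbital, so the cyclic π system is continuous.
Adding the contributions, 5 × 2 = 10 from the double-bond units + 2 from the NH atom = 12.
With 12 = 4·3 π electrons, Hückel's rule classifies the planar ring as antiaromatic.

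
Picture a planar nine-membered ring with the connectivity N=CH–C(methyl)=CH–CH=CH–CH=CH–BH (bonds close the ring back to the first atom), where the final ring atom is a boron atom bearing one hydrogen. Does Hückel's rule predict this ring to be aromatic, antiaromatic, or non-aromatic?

Every ring atom contributes a p orbital perpendicular to the ring (the double-bond atoms are sp², each contributing one p electron; each =N– nitrogen is pyridine-type (lone pair in the sp² plane, one electron in the p orbital); the boron has an empty p orbital), so the π system is cyclic and fully conjugated.
Adding the contributions, 4 × 2 = 8 from the double-bond units + 0 from the BH atom = 8.
8 = 4(2); a planar, fully conjugated 4n system is antiaromatic.

Antiaromatic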